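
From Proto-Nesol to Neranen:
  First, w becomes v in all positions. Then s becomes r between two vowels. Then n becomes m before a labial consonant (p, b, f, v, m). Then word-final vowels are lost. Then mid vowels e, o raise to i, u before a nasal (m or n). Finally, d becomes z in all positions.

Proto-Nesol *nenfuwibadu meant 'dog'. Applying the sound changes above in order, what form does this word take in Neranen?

nimfuvibaz

Neranen: start from *nenfuwibadu.
  rule 1 (unconditioned shift): nenfuwibadu → nenfuvibadu
  rule 2: no change — nenfuvibadu
  rule 3 (nasal place assimilation): nenfuvibadu → nemfuvibadu
  rule 4 (apocope): nemfuvibadu → nemfuvibad
  rule 5 (pre-nasal raising): nemfuvibad → nimfuvibad
  rule 6 (unconditioned shift): nimfuvibad → nimfuvibaz
  ⇒ Neranen nimfuvibaz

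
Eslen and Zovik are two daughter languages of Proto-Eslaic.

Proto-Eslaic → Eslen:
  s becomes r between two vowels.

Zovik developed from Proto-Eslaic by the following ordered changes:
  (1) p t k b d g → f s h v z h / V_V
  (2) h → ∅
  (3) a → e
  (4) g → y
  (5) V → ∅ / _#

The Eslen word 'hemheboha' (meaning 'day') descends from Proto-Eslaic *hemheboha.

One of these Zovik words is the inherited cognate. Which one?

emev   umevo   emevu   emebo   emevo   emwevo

Zovik: *hemheboha
  hemheboha → hemhevoha   [intervocalic lenition]
  hemhevoha → emevoa   [h-loss]
  emevoa → emevoe   [vowel merger]
  emevoe (rule 4 does not apply)
  emevoe → emevo   [apocope]
  giving Zovik emevo.
Among the options, 'emevo' alone shows every Zovik change applied in order.

emevo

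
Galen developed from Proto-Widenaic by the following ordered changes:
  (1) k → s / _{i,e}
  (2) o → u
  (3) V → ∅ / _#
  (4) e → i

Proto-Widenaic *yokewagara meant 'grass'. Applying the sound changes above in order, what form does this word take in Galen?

Galen: *yokewagara
  yokewagara → yosewagara   [palatalisation]
  yosewagara → yusewagara   [vowel merger]
  yusewagara → yusewagar   [apocope]
  yusewagar → yusiwagar   [vowel merger]
  giving Galen yusiwagar.

yusiwagar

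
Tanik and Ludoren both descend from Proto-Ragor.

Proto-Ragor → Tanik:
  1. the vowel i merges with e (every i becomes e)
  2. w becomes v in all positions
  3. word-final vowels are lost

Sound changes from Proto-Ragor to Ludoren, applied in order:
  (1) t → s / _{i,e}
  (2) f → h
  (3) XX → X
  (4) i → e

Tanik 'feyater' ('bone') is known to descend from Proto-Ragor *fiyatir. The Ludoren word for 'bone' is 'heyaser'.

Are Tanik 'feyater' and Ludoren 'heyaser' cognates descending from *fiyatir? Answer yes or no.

Derive the expected Ludoren reflex of *fiyatir:
Ludoren: *fiyatir
  fiyatir → fiyasir   [palatalisation]
  fiyasir → hiyasir   [unconditioned shift]
  hiyasir (rule 3 does not apply)
  hiyasir → heyaser   [vowel merger]
  giving Ludoren heyaser.
Ludoren 'heyaser' matches the regular reflex exactly, so the pair is cognate.

yes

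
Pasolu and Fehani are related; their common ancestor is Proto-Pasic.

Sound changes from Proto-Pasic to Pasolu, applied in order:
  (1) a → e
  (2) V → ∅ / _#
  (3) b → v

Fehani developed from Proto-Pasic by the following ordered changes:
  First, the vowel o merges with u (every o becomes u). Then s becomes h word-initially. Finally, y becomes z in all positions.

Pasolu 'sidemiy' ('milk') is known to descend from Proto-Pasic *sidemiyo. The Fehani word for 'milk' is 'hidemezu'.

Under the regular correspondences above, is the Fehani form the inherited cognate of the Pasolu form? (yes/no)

Derive the expected Fehani reflex of *sidemiyo:
Fehani: start from *sidemiyo.
  rule 1 (vowel merger): sidemiyo → sidemiyu
  rule 2 (debuccalisation): sidemiyu → hidemiyu
  rule 3 (unconditioned shift): hidemiyu → hidemizu
  ⇒ Fehani hidemizu
The regular Fehani reflex would be 'hidemizu', but the attested form is 'hidemezu'. The correspondence is irregular, so they are not cognates (the Fehani form has a different source).

no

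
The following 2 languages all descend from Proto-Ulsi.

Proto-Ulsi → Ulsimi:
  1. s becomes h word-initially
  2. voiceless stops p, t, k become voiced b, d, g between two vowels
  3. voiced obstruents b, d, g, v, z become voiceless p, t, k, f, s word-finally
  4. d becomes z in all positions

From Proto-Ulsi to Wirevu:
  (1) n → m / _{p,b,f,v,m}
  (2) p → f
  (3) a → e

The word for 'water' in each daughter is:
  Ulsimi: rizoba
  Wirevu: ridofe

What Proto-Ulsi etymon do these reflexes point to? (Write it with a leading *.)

*ridopa

Position 6: Ulsimi has a, Wirevu has e. Ulsimi preserves a here (none of its changes turn any other segment into a), so the proto-segment is *a.
Position 3: Ulsimi has z, Wirevu has d. Wirevu preserves d here (none of its changes turn any other segment into d), so the proto-segment is *d.
Verify the candidate proto-form against each daughter:
Ulsimi: *ridopa > ridoba > rizoba  (by intervocalic voicing, unconditioned shift)
Wirevu: start from *ridopa.
  rule 1: no change — ridopa
  rule 2 (unconditioned shift): ridopa → ridofa
  rule 3 (vowel merger): ridofa → ridofe
  ⇒ Wirevu ridofe
No other proto-form is consistent with every reflex, so the reconstruction is *ridopa.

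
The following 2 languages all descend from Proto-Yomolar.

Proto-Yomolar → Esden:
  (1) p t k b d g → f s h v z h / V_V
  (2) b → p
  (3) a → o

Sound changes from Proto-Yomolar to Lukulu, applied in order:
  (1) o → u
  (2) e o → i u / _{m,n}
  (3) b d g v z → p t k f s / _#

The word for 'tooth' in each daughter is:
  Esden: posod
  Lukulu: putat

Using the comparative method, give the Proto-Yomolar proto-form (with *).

*potad

Position 2: Esden has o, Lukulu has u. Taking the neighbouring segments as reconstructed: Esden o could go back to *a or *o; Lukulu u could go back to *o or *u — the one source consistent with every daughter is *o.
Position 3: Esden has s, Lukulu has t. Taking the neighbouring segments as reconstructed: Esden s could go back to *t or *s; Lukulu t can only go back to *t — the one source consistent with every daughter is *t.
Position 5: Esden has d, Lukulu has t. Esden preserves d here (none of its changes turn any other segment into d), so the proto-segment is *d.
Verify the candidate proto-form against each daughter:
Esden: *potad > posad > posod  (by intervocalic lenition, vowel merger)
Lukulu: *potad > putad > putat  (by vowel merger, final devoicing)
Only *potad yields all of Esden posod, Lukulu putat.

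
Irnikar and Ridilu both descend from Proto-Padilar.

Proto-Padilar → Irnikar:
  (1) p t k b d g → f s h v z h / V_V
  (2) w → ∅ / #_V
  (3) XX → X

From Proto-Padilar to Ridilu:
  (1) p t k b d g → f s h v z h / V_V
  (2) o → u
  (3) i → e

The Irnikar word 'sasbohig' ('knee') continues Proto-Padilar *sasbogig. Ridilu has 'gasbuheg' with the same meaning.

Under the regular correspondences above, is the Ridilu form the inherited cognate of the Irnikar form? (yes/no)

Derive the expected Ridilu reflex of *sasbogig:
Ridilu: *sasbogig
  sasbogig → sasbohig   [intervocalic lenition]
  sasbohig → sasbuhig   [vowel merger]
  sasbuhig → sasbuheg   [vowel merger]
  giving Ridilu sasbuheg.
The regular Ridilu reflex would be 'sasbuheg', but the attested form is 'gasbuheg'. The correspondence is irregular, so they are not cognates (the Ridilu form has a different source).

no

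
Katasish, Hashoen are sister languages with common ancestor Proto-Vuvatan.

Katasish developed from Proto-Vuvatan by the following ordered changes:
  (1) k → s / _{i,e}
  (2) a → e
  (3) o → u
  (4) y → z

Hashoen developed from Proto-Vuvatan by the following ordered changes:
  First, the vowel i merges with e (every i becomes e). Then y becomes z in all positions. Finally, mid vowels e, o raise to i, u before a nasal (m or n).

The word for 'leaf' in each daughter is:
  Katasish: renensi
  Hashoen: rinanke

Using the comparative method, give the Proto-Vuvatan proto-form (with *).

*renanki

Position 6: Katasish has s, Hashoen has k. Hashoen preserves k here (none of its changes turn any other segment into k), so the proto-segment is *k.
Position 7: Katasish has i, Hashoen has e. Katasish preserves i here (none of its changes turn any other segment into i), so the proto-segment is *i.
This points to *renanki. Verify forward in each daughter:
Katasish: start from *renanki.
  rule 1 (palatalisation): renanki → renansi
  rule 2 (vowel merger): renansi → renensi
  rule 3: no change — renensi
  rule 4: no change — renensi
  ⇒ Katasish renensi
Hashoen: *renanki > renanke > rinanke  (by vowel merger, pre-nasal raising)
No other proto-form is consistent with every reflex, so the reconstruction is *renanki.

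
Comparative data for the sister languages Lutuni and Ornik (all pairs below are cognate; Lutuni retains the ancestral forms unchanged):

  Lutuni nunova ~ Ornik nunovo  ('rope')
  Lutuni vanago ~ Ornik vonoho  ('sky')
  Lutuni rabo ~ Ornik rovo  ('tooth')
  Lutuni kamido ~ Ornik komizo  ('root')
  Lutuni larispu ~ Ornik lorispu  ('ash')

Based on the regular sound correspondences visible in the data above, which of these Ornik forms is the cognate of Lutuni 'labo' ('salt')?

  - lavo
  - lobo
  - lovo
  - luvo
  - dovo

rabo ~ rovo — Lutuni a corresponds to Ornik o after a consonant, before a labial obstruent.
rabo ~ rovo — Lutuni b corresponds to Ornik v between vowels (before a back vowel).
Applying these to Lutuni 'labo':
  labo → lobo   (a→o after a consonant, before a labial obstruent)
  lobo → lovo   (b→v between vowels (before a back vowel))
So the Ornik cognate is 'lovo'.

lovo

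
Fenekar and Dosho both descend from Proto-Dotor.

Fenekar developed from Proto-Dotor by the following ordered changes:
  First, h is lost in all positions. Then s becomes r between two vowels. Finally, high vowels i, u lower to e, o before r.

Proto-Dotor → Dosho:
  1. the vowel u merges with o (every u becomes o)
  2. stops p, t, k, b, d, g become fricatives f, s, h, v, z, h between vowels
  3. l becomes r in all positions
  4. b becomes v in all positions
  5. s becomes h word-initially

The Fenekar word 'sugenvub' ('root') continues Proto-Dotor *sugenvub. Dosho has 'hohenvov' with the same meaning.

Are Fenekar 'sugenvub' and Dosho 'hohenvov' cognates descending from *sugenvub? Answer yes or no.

yes

Derive the expected Dosho reflex of *sugenvub:
Dosho: *sugenvub > sogenvob > sohenvob > sohenvov > hohenvov  (by vowel merger, intervocalic lenition, unconditioned shift, debuccalisation)
Dosho 'hohenvov' matches the regular reflex exactly, so the pair is cognate.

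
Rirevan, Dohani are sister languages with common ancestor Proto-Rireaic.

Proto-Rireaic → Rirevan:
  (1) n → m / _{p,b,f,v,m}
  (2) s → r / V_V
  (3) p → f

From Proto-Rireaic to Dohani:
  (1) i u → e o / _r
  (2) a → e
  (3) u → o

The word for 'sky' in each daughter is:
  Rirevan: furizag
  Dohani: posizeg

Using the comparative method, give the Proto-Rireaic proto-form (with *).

Position 1: Rirevan has f, Dohani has p. Dohani preserves p here (none of its changes turn any other segment into p), so the proto-segment is *p.
Position 2: Rirevan has u, Dohani has o. Rirevan preserves u here (none of its changes turn any other segment into u), so the proto-segment is *u.
Position 6: Rirevan has a, Dohani has e. Rirevan preserves a here (none of its changes turn any other segment into a), so the proto-segment is *a.
Continuing position by position gives *pusizag; check it forward:
Rirevan: *pusizag > purizag > furizag  (by rhotacism, unconditioned shift)
Dohani: *pusizag
  pusizag (rule 1 does not apply)
  pusizag → pusizeg   [vowel merger]
  pusizeg → posizeg   [vowel merger]
  giving Dohani posizeg.
*pusizag is the unique common source.

*pusizag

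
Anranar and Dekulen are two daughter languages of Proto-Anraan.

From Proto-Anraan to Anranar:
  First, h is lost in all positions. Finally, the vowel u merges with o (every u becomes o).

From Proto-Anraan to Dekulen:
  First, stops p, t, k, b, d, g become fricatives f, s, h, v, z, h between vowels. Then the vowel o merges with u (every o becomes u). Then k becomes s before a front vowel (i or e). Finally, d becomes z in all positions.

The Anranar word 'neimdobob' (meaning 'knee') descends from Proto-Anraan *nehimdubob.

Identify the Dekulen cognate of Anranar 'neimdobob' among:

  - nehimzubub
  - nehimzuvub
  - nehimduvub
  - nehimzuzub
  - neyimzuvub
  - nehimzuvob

Dekulen: *nehimdubob
  nehimdubob → nehimduvob   [intervocalic lenition]
  nehimduvob → nehimduvub   [vowel merger]
  nehimduvub (rule 3 does not apply)
  nehimduvub → nehimzuvub   [unconditioned shift]
  giving Dekulen nehimzuvub.
Among the options, 'nehimzuvub' alone shows every Dekulen change applied in order.

nehimzuvub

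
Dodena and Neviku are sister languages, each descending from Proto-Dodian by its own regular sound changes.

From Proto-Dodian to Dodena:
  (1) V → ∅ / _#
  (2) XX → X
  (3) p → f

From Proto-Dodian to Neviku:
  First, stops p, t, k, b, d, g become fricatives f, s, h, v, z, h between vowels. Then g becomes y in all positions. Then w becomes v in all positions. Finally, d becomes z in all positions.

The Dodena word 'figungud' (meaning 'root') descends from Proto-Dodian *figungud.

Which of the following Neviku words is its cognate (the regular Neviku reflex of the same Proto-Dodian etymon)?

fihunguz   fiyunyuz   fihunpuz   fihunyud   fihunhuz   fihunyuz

Neviku: start from *figungud.
  rule 1 (intervocalic lenition): figungud → fihungud
  rule 2 (unconditioned shift): fihungud → fihunyud
  rule 3: no change — fihunyud
  rule 4 (unconditioned shift): fihunyud → fihunyuz
  ⇒ Neviku fihunyuz
Among the options, 'fihunyuz' alone shows every Neviku change applied in order.

fihunyuz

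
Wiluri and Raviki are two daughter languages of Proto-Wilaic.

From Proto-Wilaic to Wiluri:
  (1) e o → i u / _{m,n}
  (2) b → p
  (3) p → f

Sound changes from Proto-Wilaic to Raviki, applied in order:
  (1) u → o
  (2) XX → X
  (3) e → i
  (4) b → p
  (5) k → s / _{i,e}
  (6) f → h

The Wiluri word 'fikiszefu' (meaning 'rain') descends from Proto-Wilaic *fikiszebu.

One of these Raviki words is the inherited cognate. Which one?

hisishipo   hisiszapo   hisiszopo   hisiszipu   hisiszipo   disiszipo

Raviki: start from *fikiszebu.
  rule 1 (vowel merger): fikiszebu → fikiszebo
  rule 2: no change — fikiszebo
  rule 3 (vowel merger): fikiszebo → fikiszibo
  rule 4 (unconditioned shift): fikiszibo → fikiszipo
  rule 5 (palatalisation): fikiszipo → fisiszipo
  rule 6 (unconditioned shift): fisiszipo → hisiszipo
  ⇒ Raviki hisiszipo
The other candidates each miss or misapply at least one Raviki change.

hisiszipo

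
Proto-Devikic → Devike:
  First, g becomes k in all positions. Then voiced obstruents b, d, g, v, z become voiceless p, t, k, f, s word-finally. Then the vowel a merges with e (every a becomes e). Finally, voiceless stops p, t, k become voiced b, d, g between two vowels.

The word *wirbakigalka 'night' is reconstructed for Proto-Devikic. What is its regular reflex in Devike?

Devike: *wirbakigalka > wirbakikalka > wirbekikelke > wirbegigelke  (by unconditioned shift, vowel merger, intervocalic voicing)

wirbegigelke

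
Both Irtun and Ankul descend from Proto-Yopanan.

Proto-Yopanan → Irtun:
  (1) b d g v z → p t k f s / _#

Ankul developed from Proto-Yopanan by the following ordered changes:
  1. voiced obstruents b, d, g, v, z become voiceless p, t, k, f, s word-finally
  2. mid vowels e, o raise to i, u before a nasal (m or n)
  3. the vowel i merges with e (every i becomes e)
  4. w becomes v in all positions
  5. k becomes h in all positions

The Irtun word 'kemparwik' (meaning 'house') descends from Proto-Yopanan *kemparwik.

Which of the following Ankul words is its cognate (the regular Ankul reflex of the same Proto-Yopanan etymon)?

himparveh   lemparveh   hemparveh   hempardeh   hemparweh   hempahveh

Ankul: start from *kemparwik.
  rule 1: no change — kemparwik
  rule 2 (pre-nasal raising): kemparwik → kimparwik
  rule 3 (vowel merger): kimparwik → kemparwek
  rule 4 (unconditioned shift): kemparwek → kemparvek
  rule 5 (unconditioned shift): kemparvek → hemparveh
  ⇒ Ankul hemparveh

hemparveh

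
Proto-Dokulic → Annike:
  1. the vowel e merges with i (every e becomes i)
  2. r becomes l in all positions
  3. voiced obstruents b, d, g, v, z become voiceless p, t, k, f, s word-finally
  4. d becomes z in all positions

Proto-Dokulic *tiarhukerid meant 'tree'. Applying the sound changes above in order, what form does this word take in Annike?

tialhukilit

Annike: start from *tiarhukerid.
  rule 1 (vowel merger): tiarhukerid → tiarhukirid
  rule 2 (unconditioned shift): tiarhukirid → tialhukilid
  rule 3 (final devoicing): tialhukilid → tialhukilit
  rule 4: no change — tialhukilit
  ⇒ Annike tialhukilit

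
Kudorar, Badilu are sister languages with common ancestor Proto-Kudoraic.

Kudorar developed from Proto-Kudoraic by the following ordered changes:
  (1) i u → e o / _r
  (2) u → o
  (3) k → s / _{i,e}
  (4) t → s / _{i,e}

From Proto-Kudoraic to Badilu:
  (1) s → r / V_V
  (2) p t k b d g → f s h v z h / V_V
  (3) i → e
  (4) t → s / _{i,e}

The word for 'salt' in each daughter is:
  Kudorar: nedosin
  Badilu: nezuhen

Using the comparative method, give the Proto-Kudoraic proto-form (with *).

Position 4: Kudorar has o, Badilu has u. Badilu preserves u here (none of its changes turn any other segment into u), so the proto-segment is *u.
Position 3: Kudorar has d, Badilu has z. Kudorar preserves d here (none of its changes turn any other segment into d), so the proto-segment is *d.
Position 5: Kudorar has s, Badilu has h. Taking the neighbouring segments as reconstructed: Kudorar s could go back to *t or *k or *s; Badilu h could go back to *k or *g or *h — the one source consistent with every daughter is *k.
Continuing position by position gives *nedukin; check it forward:
Kudorar: *nedukin > nedokin > nedosin  (by vowel merger, palatalisation)
Badilu: start from *nedukin.
  rule 1: no change — nedukin
  rule 2 (intervocalic lenition): nedukin → nezuhin
  rule 3 (vowel merger): nezuhin → nezuhen
  rule 4: no change — nezuhen
  ⇒ Badilu nezuhen
*nedukin is the unique common source.

*nedukin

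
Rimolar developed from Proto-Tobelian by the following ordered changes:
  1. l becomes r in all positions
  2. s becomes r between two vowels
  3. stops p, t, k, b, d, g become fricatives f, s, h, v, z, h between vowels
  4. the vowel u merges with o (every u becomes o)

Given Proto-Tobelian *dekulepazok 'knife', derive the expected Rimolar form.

dehorefazok

Rimolar: start from *dekulepazok.
  rule 1 (unconditioned shift): dekulepazok → dekurepazok
  rule 2: no change — dekurepazok
  rule 3 (intervocalic lenition): dekurepazok → dehurefazok
  rule 4 (vowel merger): dehurefazok → dehorefazok
  ⇒ Rimolar dehorefazok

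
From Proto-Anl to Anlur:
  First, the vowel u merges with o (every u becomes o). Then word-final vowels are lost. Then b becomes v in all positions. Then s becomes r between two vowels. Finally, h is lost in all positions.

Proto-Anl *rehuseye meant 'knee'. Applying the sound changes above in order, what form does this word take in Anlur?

reorey

Anlur: *rehuseye > rehoseye > rehosey > rehorey > reorey  (by vowel merger, apocope, rhotacism, h-loss)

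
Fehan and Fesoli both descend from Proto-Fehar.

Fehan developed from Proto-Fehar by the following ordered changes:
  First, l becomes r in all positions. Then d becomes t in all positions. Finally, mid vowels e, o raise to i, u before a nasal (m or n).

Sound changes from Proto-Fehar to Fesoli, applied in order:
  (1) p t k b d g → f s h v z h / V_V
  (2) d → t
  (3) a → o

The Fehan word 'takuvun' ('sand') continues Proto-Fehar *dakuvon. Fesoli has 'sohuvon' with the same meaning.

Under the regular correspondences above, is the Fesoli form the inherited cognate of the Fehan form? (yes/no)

no

Derive the expected Fesoli reflex of *dakuvon:
Fesoli: start from *dakuvon.
  rule 1 (intervocalic lenition): dakuvon → dahuvon
  rule 2 (unconditioned shift): dahuvon → tahuvon
  rule 3 (vowel merger): tahuvon → tohuvon
  ⇒ Fesoli tohuvon
The regular Fesoli reflex would be 'tohuvon', but the attested form is 'sohuvon'. The correspondence is irregular, so they are not cognates (the Fesoli form has a different source).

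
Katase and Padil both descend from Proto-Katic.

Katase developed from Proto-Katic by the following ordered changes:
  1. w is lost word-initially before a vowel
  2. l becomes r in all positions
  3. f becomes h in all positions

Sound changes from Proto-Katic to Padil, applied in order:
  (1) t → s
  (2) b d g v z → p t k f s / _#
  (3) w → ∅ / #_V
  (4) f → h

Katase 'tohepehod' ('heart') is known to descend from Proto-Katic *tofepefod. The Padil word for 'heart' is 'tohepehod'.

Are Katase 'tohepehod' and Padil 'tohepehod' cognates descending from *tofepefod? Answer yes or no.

no

Derive the expected Padil reflex of *tofepefod:
Padil: *tofepefod > sofepefod > sofepefot > sohepehot  (by unconditioned shift, final devoicing, unconditioned shift)
The regular Padil reflex would be 'sohepehot', but the attested form is 'tohepehod'. The correspondence is irregular, so they are not cognates (the Padil form has a different source).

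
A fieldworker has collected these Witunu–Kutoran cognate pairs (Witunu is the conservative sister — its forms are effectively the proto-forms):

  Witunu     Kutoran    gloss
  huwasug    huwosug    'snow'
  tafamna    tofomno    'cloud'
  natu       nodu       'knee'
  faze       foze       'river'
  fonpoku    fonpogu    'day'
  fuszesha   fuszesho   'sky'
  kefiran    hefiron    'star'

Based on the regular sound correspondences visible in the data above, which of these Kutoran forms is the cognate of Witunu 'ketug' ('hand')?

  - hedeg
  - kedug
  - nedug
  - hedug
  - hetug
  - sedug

kefiran ~ hefiron — Witunu k corresponds to Kutoran h word-initially before a front vowel.
natu ~ nodu — Witunu t corresponds to Kutoran d between vowels (before a back vowel).
Applying these to Witunu 'ketug':
  ketug → hetug   (k→h word-initially before a front vowel)
  hetug → hedug   (t→d between vowels (before a back vowel))
So the Kutoran cognate is 'hedug'.

hedug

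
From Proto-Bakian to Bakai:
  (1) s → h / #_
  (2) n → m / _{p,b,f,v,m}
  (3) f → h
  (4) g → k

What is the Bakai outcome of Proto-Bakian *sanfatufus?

Bakai: *sanfatufus > hanfatufus > hamfatufus > hamhatuhus  (by debuccalisation, nasal place assimilation, unconditioned shift)

hamhatuhus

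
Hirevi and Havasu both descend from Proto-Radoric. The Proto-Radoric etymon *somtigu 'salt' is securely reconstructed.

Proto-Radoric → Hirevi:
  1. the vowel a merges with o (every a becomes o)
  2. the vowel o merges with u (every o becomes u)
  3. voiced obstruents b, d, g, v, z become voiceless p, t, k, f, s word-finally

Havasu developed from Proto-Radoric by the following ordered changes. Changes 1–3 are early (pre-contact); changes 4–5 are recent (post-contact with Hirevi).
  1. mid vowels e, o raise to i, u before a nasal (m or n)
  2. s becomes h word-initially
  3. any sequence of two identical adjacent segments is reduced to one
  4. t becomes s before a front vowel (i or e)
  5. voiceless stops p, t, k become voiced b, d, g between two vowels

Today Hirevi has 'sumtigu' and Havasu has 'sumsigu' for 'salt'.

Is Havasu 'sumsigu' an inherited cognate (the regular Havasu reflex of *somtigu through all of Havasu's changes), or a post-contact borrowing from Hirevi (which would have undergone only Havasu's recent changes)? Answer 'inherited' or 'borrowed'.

If inherited, *somtigu would pass through all of Havasu's changes:
Havasu: start from *somtigu.
  rule 1 (pre-nasal raising): somtigu → sumtigu
  rule 2 (debuccalisation): sumtigu → humtigu
  rule 3: no change — humtigu
  rule 4 (palatalisation): humtigu → humsigu
  rule 5: no change — humsigu
  ⇒ Havasu humsigu
If borrowed from Hirevi 'sumtigu' after the early changes, it would undergo only the recent ones:
  rule 4 (palatalisation): sumtigu → sumsigu
  rule 5 (intervocalic voicing): no change (sumsigu)
  ⇒ as a loan: sumsigu
Havasu 'sumsigu' matches the loan outcome 'sumsigu', not the inherited 'humsigu' — it skipped the early Havasu changes, so it was borrowed from Hirevi.

borrowed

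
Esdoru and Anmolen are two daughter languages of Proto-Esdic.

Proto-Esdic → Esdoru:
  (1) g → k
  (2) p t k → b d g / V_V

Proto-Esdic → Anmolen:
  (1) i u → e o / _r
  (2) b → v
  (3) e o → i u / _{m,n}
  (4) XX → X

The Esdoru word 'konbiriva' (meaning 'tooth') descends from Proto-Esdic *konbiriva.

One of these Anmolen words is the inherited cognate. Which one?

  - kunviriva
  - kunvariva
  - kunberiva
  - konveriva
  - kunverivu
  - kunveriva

Anmolen: *konbiriva > konberiva > konveriva > kunveriva  (by pre-rhotic lowering, unconditioned shift, pre-nasal raising)
Only 'kunveriva' matches the regular Anmolen development of *konbiriva.

kunveriva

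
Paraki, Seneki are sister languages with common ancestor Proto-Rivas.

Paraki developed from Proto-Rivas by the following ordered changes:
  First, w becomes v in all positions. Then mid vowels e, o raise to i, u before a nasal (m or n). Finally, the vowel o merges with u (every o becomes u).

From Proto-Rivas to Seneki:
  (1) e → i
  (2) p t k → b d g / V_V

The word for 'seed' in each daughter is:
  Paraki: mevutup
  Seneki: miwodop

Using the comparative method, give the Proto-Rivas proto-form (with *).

Position 2: Paraki has e, Seneki has i. Paraki preserves e here (none of its changes turn any other segment into e), so the proto-segment is *e.
Position 6: Paraki has u, Seneki has o. Seneki preserves o here (none of its changes turn any other segment into o), so the proto-segment is *o.
Continuing position by position gives *mewotop; check it forward:
Paraki: start from *mewotop.
  rule 1 (unconditioned shift): mewotop → mevotop
  rule 2: no change — mevotop
  rule 3 (vowel merger): mevotop → mevutup
  ⇒ Paraki mevutup
Seneki: start from *mewotop.
  rule 1 (vowel merger): mewotop → miwotop
  rule 2 (intervocalic voicing): miwotop → miwodop
  ⇒ Seneki miwodop
Only *mewotop yields all of Paraki mevutup, Seneki miwodop.

*mewotop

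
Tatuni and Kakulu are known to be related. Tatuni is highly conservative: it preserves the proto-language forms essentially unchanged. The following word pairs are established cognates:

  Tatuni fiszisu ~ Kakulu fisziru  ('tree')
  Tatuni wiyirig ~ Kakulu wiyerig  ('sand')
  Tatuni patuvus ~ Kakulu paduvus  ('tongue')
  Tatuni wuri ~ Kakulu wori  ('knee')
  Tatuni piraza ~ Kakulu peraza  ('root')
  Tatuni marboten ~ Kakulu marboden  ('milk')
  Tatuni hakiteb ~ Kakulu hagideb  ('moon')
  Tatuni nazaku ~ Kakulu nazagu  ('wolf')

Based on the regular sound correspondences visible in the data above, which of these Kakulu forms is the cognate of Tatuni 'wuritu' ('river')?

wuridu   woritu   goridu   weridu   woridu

woridu

wuri ~ wori — Tatuni u corresponds to Kakulu o after a consonant, before r.
patuvus ~ paduvus — Tatuni t corresponds to Kakulu d between vowels (before a back vowel).
Applying these to Tatuni 'wuritu':
  wuritu → woritu   (u→o after a consonant, before r)
  woritu → woridu   (t→d between vowels (before a back vowel))
So the Kakulu cognate is 'woridu'.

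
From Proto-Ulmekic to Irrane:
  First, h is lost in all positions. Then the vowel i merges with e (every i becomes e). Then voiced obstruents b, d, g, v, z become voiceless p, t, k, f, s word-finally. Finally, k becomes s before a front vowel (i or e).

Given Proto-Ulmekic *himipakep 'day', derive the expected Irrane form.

emepasep

Irrane: start from *himipakep.
  rule 1 (h-loss): himipakep → imipakep
  rule 2 (vowel merger): imipakep → emepakep
  rule 3: no change — emepakep
  rule 4 (palatalisation): emepakep → emepasep
  ⇒ Irrane emepasep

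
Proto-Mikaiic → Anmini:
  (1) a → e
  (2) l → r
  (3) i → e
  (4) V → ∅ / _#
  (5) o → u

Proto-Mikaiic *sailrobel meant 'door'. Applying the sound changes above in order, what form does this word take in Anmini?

seerruber

Anmini: *sailrobel > seilrobel > seirrober > seerrober > seerruber  (by vowel merger, unconditioned shift, vowel merger, vowel merger)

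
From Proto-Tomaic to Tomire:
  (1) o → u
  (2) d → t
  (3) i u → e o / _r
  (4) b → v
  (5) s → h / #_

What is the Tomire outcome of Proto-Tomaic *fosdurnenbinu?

Tomire: *fosdurnenbinu > fusdurnenbinu > fusturnenbinu > fustornenbinu > fustornenvinu  (by vowel merger, unconditioned shift, pre-rhotic lowering, unconditioned shift)

fustornenvinu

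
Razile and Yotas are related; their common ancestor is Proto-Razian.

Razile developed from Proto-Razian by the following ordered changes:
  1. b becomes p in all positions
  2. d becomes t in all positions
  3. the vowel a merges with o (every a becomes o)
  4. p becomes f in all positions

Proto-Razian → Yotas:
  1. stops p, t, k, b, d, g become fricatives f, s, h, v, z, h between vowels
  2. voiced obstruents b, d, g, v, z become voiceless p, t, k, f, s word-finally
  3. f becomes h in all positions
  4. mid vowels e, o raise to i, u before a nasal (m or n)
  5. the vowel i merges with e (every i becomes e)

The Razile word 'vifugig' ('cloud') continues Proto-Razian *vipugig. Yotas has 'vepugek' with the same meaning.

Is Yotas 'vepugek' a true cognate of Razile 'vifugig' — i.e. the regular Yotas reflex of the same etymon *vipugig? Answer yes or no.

no

Derive the expected Yotas reflex of *vipugig:
Yotas: start from *vipugig.
  rule 1 (intervocalic lenition): vipugig → vifuhig
  rule 2 (final devoicing): vifuhig → vifuhik
  rule 3 (unconditioned shift): vifuhik → vihuhik
  rule 4: no change — vihuhik
  rule 5 (vowel merger): vihuhik → vehuhek
  ⇒ Yotas vehuhek
The regular Yotas reflex would be 'vehuhek', but the attested form is 'vepugek'. The correspondence is irregular, so they are not cognates (the Yotas form has a different source).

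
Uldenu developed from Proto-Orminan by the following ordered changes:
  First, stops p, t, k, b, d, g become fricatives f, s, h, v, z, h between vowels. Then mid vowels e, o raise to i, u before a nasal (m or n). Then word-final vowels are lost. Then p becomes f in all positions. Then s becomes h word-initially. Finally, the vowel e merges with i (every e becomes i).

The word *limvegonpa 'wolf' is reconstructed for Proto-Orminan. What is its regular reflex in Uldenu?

Uldenu: start from *limvegonpa.
  rule 1 (intervocalic lenition): limvegonpa → limvehonpa
  rule 2 (pre-nasal raising): limvehonpa → limvehunpa
  rule 3 (apocope): limvehunpa → limvehunp
  rule 4 (unconditioned shift): limvehunp → limvehunf
  rule 5: no change — limvehunf
  rule 6 (vowel merger): limvehunf → limvihunf
  ⇒ Uldenu limvihunf

limvihunf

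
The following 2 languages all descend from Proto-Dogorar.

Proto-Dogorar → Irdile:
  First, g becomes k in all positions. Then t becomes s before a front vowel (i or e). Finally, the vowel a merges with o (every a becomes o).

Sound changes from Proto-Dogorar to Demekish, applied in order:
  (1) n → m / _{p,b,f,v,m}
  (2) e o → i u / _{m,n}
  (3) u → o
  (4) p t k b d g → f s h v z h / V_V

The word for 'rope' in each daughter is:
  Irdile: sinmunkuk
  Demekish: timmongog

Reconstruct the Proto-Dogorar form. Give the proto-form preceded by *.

Position 9: Irdile has k, Demekish has g. Demekish preserves g here (none of its changes turn any other segment into g), so the proto-segment is *g.
Position 3: Irdile has n, Demekish has m. Irdile preserves n here (none of its changes turn any other segment into n), so the proto-segment is *n.
This points to *tinmungug. Verify forward in each daughter:
Irdile: start from *tinmungug.
  rule 1 (unconditioned shift): tinmungug → tinmunkuk
  rule 2 (palatalisation): tinmunkuk → sinmunkuk
  rule 3: no change — sinmunkuk
  ⇒ Irdile sinmunkuk
Demekish: *tinmungug > timmungug > timmongog  (by nasal place assimilation, vowel merger)
Only *tinmungug yields all of Irdile sinmunkuk, Demekish timmongog.

*tinmungug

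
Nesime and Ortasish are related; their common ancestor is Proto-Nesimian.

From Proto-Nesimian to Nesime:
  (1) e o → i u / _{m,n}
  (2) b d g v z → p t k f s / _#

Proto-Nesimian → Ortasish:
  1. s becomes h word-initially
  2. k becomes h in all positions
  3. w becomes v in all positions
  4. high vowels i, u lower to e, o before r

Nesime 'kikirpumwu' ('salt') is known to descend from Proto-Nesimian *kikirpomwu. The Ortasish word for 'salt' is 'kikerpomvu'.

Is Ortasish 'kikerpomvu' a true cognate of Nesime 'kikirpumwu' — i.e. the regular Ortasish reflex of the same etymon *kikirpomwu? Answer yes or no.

Derive the expected Ortasish reflex of *kikirpomwu:
Ortasish: start from *kikirpomwu.
  rule 1: no change — kikirpomwu
  rule 2 (unconditioned shift): kikirpomwu → hihirpomwu
  rule 3 (unconditioned shift): hihirpomwu → hihirpomvu
  rule 4 (pre-rhotic lowering): hihirpomvu → hiherpomvu
  ⇒ Ortasish hiherpomvu
The regular Ortasish reflex would be 'hiherpomvu', but the attested form is 'kikerpomvu'. The correspondence is irregular, so they are not cognates (the Ortasish form has a different source).

no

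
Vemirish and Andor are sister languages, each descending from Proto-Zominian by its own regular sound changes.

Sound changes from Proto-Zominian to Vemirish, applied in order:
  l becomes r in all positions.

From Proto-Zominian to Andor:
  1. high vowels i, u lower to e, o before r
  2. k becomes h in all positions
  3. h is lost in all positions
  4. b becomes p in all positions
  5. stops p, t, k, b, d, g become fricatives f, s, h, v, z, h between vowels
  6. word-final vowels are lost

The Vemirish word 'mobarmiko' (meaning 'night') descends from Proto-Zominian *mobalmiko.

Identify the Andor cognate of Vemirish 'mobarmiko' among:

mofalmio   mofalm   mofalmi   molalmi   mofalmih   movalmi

Andor: *mobalmiko > mobalmiho > mobalmio > mopalmio > mofalmio > mofalmi  (by unconditioned shift, h-loss, unconditioned shift, intervocalic lenition, apocope)
Only 'mofalmi' matches the regular Andor development of *mobalmiko.

mofalmi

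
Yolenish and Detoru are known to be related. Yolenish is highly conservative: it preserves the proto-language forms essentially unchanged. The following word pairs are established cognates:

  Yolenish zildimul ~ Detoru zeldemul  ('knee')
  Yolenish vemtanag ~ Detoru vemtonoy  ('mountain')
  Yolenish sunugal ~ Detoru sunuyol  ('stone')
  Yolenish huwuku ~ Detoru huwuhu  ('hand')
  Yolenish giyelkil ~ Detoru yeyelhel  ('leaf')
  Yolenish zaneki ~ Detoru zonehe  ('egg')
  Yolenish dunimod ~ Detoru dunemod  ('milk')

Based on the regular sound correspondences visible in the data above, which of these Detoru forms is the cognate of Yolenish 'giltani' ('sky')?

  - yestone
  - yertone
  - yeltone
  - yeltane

yeltone

giyelkil ~ yeyelhel — Yolenish g corresponds to Detoru y word-initially before a front vowel.
zildimul ~ zeldemul, giyelkil ~ yeyelhel — Yolenish i corresponds to Detoru e after a consonant, before a consonant other than r, m, n, p, b, f, v.
vemtanag ~ vemtonoy, zaneki ~ zonehe — Yolenish a corresponds to Detoru o after a consonant, before a nasal.
zaneki ~ zonehe — Yolenish i corresponds to Detoru e word-finally.
Applying these to Yolenish 'giltani':
  giltani → yiltani   (g→y word-initially before a front vowel)
  yiltani → yeltani   (i→e after a consonant, before a consonant other than r, m, n, p, b, f, v)
  yeltani → yeltoni   (a→o after a consonant, before a nasal)
  yeltoni → yeltone   (i→e word-finally)
So the Detoru cognate is 'yeltone'.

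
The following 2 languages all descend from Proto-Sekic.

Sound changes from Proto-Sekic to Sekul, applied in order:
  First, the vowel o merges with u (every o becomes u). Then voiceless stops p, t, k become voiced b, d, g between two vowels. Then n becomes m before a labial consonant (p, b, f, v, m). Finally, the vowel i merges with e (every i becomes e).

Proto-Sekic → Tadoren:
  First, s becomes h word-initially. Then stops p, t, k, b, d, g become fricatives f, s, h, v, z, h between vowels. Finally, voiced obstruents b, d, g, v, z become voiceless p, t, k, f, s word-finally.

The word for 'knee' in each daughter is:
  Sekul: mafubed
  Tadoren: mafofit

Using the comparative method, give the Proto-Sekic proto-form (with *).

*mafopid

Position 4: Sekul has u, Tadoren has o. Tadoren preserves o here (none of its changes turn any other segment into o), so the proto-segment is *o.
Position 5: Sekul has b, Tadoren has f. Taking the neighbouring segments as reconstructed: Sekul b could go back to *p or *b; Tadoren f could go back to *p or *f — the one source consistent with every daughter is *p.
Continuing position by position gives *mafopid; check it forward:
Sekul: *mafopid
  mafopid → mafupid   [vowel merger]
  mafupid → mafubid   [intervocalic voicing]
  mafubid (rule 3 does not apply)
  mafubid → mafubed   [vowel merger]
  giving Sekul mafubed.
Tadoren: start from *mafopid.
  rule 1: no change — mafopid
  rule 2 (intervocalic lenition): mafopid → mafofid
  rule 3 (final devoicing): mafofid → mafofit
  ⇒ Tadoren mafofit
Only *mafopid yields all of Sekul mafubed, Tadoren mafofit.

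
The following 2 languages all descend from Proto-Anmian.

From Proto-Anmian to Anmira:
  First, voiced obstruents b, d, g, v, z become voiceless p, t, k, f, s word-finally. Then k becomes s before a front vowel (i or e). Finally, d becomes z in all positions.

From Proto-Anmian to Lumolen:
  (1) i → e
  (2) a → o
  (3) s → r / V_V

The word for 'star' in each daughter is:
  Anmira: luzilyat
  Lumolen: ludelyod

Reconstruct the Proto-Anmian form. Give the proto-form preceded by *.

*ludilyad

Position 8: Anmira has t, Lumolen has d. Lumolen preserves d here (none of its changes turn any other segment into d), so the proto-segment is *d.
Position 3: Anmira has z, Lumolen has d. Lumolen preserves d here (none of its changes turn any other segment into d), so the proto-segment is *d.
Verify the candidate proto-form against each daughter:
Anmira: *ludilyad > ludilyat > luzilyat  (by final devoicing, unconditioned shift)
Lumolen: *ludilyad
  ludilyad → ludelyad   [vowel merger]
  ludelyad → ludelyod   [vowel merger]
  ludelyod (rule 3 does not apply)
  giving Lumolen ludelyod.
*ludilyad is the unique common source.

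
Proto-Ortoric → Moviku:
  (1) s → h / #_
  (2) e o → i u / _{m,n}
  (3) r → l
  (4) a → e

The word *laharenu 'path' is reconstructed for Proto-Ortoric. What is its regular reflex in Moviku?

Moviku: start from *laharenu.
  rule 1: no change — laharenu
  rule 2 (pre-nasal raising): laharenu → laharinu
  rule 3 (unconditioned shift): laharinu → lahalinu
  rule 4 (vowel merger): lahalinu → lehelinu
  ⇒ Moviku lehelinu

lehelinu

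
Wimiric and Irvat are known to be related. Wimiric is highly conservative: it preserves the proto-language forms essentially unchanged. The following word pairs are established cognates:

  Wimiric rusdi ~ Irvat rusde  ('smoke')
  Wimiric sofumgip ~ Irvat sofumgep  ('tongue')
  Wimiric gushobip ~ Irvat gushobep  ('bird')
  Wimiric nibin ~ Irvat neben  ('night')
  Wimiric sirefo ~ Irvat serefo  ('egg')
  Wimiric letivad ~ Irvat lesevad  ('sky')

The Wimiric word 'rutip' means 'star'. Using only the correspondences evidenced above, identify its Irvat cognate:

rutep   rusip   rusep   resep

rusep

letivad ~ lesevad — Wimiric t corresponds to Irvat s between vowels (before a front vowel).
sofumgip ~ sofumgep, gushobip ~ gushobep — Wimiric i corresponds to Irvat e after a consonant, before a labial obstruent.
Applying these to Wimiric 'rutip':
  rutip → rusip   (t→s between vowels (before a front vowel))
  rusip → rusep   (i→e after a consonant, before a labial obstruent)
So the Irvat cognate is 'rusep'.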